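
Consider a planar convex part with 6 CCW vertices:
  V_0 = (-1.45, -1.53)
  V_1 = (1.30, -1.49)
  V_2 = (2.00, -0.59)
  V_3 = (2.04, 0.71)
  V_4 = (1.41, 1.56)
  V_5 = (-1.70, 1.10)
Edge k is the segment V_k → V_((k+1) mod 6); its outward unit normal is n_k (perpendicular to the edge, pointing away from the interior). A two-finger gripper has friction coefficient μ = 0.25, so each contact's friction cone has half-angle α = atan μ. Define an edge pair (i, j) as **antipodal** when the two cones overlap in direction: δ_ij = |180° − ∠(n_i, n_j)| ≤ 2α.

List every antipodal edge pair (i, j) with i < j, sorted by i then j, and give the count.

count = 2; pairs: (0,4), (2,5)

α = atan 0.25 = 14.04°;  2α = 28.07°
n_0 = (+0.0145, -0.9999)
n_1 = (+0.7894, -0.6139)
n_2 = (+0.9995, -0.0308)
n_3 = (+0.8034, +0.5955)
n_4 = (-0.1463, +0.9892)
n_5 = (-0.9955, -0.0946)
  (0,1): δ = 128.71°  ·
  (0,2): δ = 92.60°  ·
  (0,3): δ = 54.29°  ·
  (0,4): δ = 7.58°  ✓
  (0,5): δ = 94.60°  ·
  (1,2): δ = 143.89°  ·
  (1,3): δ = 105.58°  ·
  (1,4): δ = 43.71°  ·
  (1,5): δ = 43.31°  ·
  (2,3): δ = 141.69°  ·
  (2,4): δ = 79.82°  ·
  (2,5): δ = 7.19°  ✓
  (3,4): δ = 118.13°  ·
  (3,5): δ = 31.11°  ·
  (4,5): δ = 92.98°  ·
antipodal pairs: 2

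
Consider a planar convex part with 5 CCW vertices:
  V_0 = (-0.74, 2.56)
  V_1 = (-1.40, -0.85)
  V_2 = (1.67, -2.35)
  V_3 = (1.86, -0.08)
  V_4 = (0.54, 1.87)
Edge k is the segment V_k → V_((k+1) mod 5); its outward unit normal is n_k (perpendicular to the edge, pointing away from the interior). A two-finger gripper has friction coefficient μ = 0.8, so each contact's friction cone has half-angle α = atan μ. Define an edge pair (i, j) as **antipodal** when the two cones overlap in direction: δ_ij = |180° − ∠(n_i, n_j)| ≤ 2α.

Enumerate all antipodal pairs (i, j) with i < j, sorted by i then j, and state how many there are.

α = atan 0.8 = 38.66°;  2α = 77.32°
n_0 = (-0.9818, +0.1900)
n_1 = (-0.4390, -0.8985)
n_2 = (+0.9965, -0.0834)
n_3 = (+0.8281, +0.5606)
n_4 = (+0.4745, +0.8803)
  (0,1): δ = 105.09°  ·
  (0,2): δ = 6.17°  ✓
  (0,3): δ = 45.05°  ✓
  (0,4): δ = 72.63°  ✓
  (1,2): δ = 68.74°  ✓
  (1,3): δ = 29.86°  ✓
  (1,4): δ = 2.29°  ✓
  (2,3): δ = 141.12°  ·
  (2,4): δ = 113.54°  ·
  (3,4): δ = 152.42°  ·
antipodal pairs: 6

count = 6; pairs: (0,2), (0,3), (0,4), (1,2), (1,3), (1,4)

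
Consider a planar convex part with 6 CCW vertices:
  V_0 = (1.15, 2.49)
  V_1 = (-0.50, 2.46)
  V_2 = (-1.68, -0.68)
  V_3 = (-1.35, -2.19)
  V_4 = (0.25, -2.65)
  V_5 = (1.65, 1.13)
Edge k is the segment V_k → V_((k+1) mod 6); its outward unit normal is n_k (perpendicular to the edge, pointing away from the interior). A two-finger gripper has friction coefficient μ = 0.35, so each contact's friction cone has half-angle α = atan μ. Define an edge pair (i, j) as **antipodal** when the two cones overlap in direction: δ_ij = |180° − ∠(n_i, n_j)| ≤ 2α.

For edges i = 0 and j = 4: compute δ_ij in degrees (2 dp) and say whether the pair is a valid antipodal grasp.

δ = 68.64°, invalid

α = atan 0.35 = 19.29°;  2α = 38.58°
edge 0: e_0 = (-1.65, -0.03);  n_0 = (-0.0182, +0.9998)
edge 4: e_4 = (+1.40, +3.78);  n_4 = (+0.9377, -0.3473)
∠(n_0, n_4) = 111.36°
δ = |180° − 111.36°| = 68.64°
68.64° > 2α = 38.58°  →  invalid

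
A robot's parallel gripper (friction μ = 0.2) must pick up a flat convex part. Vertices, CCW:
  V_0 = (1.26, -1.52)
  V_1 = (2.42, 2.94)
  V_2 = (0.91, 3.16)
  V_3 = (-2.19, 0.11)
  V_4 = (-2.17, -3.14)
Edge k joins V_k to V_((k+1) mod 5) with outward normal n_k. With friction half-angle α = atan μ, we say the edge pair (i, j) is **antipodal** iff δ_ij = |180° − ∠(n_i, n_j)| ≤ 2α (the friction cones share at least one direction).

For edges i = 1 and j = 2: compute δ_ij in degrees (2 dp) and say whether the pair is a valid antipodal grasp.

δ = 127.18°, invalid

α = atan 0.2 = 11.31°;  2α = 22.62°
edge 1: e_1 = (-1.51, +0.22);  n_1 = (+0.1442, +0.9896)
edge 2: e_2 = (-3.10, -3.05);  n_2 = (-0.7013, +0.7128)
∠(n_1, n_2) = 52.82°
δ = |180° − 52.82°| = 127.18°
127.18° > 2α = 22.62°  →  invalid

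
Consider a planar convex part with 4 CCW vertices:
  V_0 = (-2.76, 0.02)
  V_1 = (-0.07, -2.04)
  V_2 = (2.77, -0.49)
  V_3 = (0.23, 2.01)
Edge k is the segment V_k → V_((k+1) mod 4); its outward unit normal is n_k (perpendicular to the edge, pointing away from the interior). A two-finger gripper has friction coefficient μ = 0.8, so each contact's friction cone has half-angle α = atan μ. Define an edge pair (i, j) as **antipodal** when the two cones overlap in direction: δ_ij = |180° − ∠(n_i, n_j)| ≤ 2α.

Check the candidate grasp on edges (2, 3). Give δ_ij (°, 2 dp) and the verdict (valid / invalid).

δ = 101.81°, invalid

α = atan 0.8 = 38.66°;  2α = 77.32°
edge 2: e_2 = (-2.54, +2.50);  n_2 = (+0.7015, +0.7127)
edge 3: e_3 = (-2.99, -1.99);  n_3 = (-0.5541, +0.8325)
∠(n_2, n_3) = 78.19°
δ = |180° − 78.19°| = 101.81°
101.81° > 2α = 77.32°  →  invalid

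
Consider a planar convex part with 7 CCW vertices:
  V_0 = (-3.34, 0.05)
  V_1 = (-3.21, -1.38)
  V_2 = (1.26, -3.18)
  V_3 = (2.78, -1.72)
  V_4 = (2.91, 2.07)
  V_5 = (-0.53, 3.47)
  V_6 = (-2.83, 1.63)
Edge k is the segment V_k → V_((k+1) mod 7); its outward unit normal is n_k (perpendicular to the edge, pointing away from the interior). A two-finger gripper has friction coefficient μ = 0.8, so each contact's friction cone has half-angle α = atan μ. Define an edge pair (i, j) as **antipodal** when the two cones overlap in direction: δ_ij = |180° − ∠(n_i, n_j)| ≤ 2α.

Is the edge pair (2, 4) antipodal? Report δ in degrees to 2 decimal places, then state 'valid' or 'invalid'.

δ = 65.99°, valid

α = atan 0.8 = 38.66°;  2α = 77.32°
edge 2: e_2 = (+1.52, +1.46);  n_2 = (+0.6927, -0.7212)
edge 4: e_4 = (-3.44, +1.40);  n_4 = (+0.3770, +0.9262)
∠(n_2, n_4) = 114.01°
δ = |180° − 114.01°| = 65.99°
65.99° ≤ 2α = 77.32°  →  valid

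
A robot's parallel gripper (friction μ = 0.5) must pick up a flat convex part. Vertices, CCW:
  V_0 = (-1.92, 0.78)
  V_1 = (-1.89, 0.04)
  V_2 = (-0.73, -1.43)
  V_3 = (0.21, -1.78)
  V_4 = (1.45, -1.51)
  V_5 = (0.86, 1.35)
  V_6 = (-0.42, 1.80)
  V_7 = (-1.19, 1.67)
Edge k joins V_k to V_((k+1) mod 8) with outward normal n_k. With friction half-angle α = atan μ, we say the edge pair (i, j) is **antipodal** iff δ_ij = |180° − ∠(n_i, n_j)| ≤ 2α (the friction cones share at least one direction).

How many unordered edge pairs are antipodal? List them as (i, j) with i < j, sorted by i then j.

α = atan 0.5 = 26.57°;  2α = 53.13°
n_0 = (-0.9992, -0.0405)
n_1 = (-0.7850, -0.6195)
n_2 = (-0.3489, -0.9371)
n_3 = (+0.2128, -0.9771)
n_4 = (+0.9794, +0.2020)
n_5 = (+0.3317, +0.9434)
n_6 = (-0.1665, +0.9860)
n_7 = (-0.7732, +0.6342)
  (0,1): δ = 144.04°  ·
  (0,2): δ = 112.74°  ·
  (0,3): δ = 80.04°  ·
  (0,4): δ = 9.33°  ✓
  (0,5): δ = 68.31°  ·
  (0,6): δ = 97.26°  ·
  (0,7): δ = 138.32°  ·
  (1,2): δ = 148.70°  ·
  (1,3): δ = 115.99°  ·
  (1,4): δ = 26.62°  ✓
  (1,5): δ = 32.35°  ✓
  (1,6): δ = 61.31°  ·
  (1,7): δ = 102.36°  ·
  (2,3): δ = 147.29°  ·
  (2,4): δ = 57.92°  ·
  (2,5): δ = 1.05°  ✓
  (2,6): δ = 30.01°  ✓
  (2,7): δ = 71.06°  ·
  (3,4): δ = 90.63°  ·
  (3,5): δ = 31.65°  ✓
  (3,6): δ = 2.70°  ✓
  (3,7): δ = 38.36°  ✓
  (4,5): δ = 121.03°  ·
  (4,6): δ = 92.07°  ·
  (4,7): δ = 51.02°  ✓
  (5,6): δ = 151.05°  ·
  (5,7): δ = 109.99°  ·
  (6,7): δ = 138.94°  ·
antipodal pairs: 9

count = 9; pairs: (0,4), (1,4), (1,5), (2,5), (2,6), (3,5), (3,6), (3,7), (4,7)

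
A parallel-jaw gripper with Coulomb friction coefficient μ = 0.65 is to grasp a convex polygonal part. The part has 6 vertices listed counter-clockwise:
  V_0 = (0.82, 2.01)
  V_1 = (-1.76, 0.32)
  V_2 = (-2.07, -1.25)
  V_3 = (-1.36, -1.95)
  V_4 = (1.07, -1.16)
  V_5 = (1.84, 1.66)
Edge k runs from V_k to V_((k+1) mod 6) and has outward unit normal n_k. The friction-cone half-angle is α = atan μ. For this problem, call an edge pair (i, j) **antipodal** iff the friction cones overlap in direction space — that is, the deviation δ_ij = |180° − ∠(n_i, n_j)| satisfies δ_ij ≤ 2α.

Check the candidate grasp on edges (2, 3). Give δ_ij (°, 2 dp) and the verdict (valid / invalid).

α = atan 0.65 = 33.02°;  2α = 66.05°
edge 2: e_2 = (+0.71, -0.70);  n_2 = (-0.7021, -0.7121)
edge 3: e_3 = (+2.43, +0.79);  n_3 = (+0.3092, -0.9510)
∠(n_2, n_3) = 62.60°
δ = |180° − 62.60°| = 117.40°
117.40° > 2α = 66.05°  →  invalid

δ = 117.40°, invalid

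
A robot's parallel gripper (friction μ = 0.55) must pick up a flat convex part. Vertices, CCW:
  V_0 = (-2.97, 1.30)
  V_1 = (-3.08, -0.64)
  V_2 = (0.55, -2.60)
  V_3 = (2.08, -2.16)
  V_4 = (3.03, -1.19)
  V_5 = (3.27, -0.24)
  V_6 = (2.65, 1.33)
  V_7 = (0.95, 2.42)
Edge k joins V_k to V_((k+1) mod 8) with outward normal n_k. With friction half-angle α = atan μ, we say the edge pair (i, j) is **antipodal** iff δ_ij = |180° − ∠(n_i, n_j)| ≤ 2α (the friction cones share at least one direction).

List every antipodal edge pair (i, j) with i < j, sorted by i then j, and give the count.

α = atan 0.55 = 28.81°;  2α = 57.62°
n_0 = (-0.9984, +0.0566)
n_1 = (-0.4751, -0.8799)
n_2 = (+0.2764, -0.9610)
n_3 = (+0.7144, -0.6997)
n_4 = (+0.9695, -0.2449)
n_5 = (+0.9301, +0.3673)
n_6 = (+0.5398, +0.8418)
n_7 = (-0.2747, +0.9615)
  (0,1): δ = 115.12°  ·
  (0,2): δ = 70.71°  ·
  (0,3): δ = 41.16°  ✓
  (0,4): δ = 10.93°  ✓
  (0,5): δ = 24.79°  ✓
  (0,6): δ = 60.58°  ·
  (0,7): δ = 109.19°  ·
  (1,2): δ = 135.59°  ·
  (1,3): δ = 106.04°  ·
  (1,4): δ = 75.81°  ·
  (1,5): δ = 40.08°  ✓
  (1,6): δ = 4.30°  ✓
  (1,7): δ = 44.31°  ✓
  (2,3): δ = 150.45°  ·
  (2,4): δ = 120.22°  ·
  (2,5): δ = 84.49°  ·
  (2,6): δ = 48.71°  ✓
  (2,7): δ = 0.10°  ✓
  (3,4): δ = 149.77°  ·
  (3,5): δ = 114.05°  ·
  (3,6): δ = 78.26°  ·
  (3,7): δ = 29.65°  ✓
  (4,5): δ = 144.27°  ·
  (4,6): δ = 108.49°  ·
  (4,7): δ = 59.88°  ·
  (5,6): δ = 144.22°  ·
  (5,7): δ = 95.60°  ·
  (6,7): δ = 131.39°  ·
antipodal pairs: 9

count = 9; pairs: (0,3), (0,4), (0,5), (1,5), (1,6), (1,7), (2,6), (2,7), (3,7)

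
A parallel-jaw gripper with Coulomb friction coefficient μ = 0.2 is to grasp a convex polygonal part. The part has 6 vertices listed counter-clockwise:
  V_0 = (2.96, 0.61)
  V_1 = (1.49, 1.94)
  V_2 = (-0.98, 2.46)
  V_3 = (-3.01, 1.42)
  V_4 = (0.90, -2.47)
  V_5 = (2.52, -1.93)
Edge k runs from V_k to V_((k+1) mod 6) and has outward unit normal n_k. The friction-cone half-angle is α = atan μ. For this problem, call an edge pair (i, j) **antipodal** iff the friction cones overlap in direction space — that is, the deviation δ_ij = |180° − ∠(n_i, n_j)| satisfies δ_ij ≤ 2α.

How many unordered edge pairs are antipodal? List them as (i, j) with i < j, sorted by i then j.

α = atan 0.2 = 11.31°;  2α = 22.62°
n_0 = (+0.6709, +0.7415)
n_1 = (+0.2060, +0.9785)
n_2 = (-0.4560, +0.8900)
n_3 = (-0.7053, -0.7089)
n_4 = (+0.3162, -0.9487)
n_5 = (+0.9853, -0.1707)
  (0,1): δ = 149.75°  ·
  (0,2): δ = 110.74°  ·
  (0,3): δ = 2.72°  ✓
  (0,4): δ = 60.57°  ·
  (0,5): δ = 122.31°  ·
  (1,2): δ = 140.98°  ·
  (1,3): δ = 32.96°  ·
  (1,4): δ = 30.32°  ·
  (1,5): δ = 92.06°  ·
  (2,3): δ = 71.98°  ·
  (2,4): δ = 8.69°  ✓
  (2,5): δ = 53.05°  ·
  (3,4): δ = 116.71°  ·
  (3,5): δ = 54.97°  ·
  (4,5): δ = 118.26°  ·
antipodal pairs: 2

count = 2; pairs: (0,3), (2,4)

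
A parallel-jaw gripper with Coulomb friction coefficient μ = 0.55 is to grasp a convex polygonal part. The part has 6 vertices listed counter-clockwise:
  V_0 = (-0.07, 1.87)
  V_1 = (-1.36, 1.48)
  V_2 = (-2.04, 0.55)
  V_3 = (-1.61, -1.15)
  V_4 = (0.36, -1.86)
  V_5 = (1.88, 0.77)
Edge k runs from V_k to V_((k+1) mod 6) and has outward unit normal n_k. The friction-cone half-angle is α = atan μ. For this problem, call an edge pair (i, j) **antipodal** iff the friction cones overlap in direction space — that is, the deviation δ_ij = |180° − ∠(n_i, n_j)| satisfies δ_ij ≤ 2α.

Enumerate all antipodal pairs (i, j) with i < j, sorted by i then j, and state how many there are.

α = atan 0.55 = 28.81°;  2α = 57.62°
n_0 = (-0.2894, +0.9572)
n_1 = (-0.8072, +0.5902)
n_2 = (-0.9695, -0.2452)
n_3 = (-0.3391, -0.9408)
n_4 = (+0.8658, -0.5004)
n_5 = (+0.4913, +0.8710)
  (0,1): δ = 143.00°  ·
  (0,2): δ = 92.63°  ·
  (0,3): δ = 36.64°  ✓
  (0,4): δ = 43.15°  ✓
  (0,5): δ = 133.75°  ·
  (1,2): δ = 129.63°  ·
  (1,3): δ = 73.65°  ·
  (1,4): δ = 6.15°  ✓
  (1,5): δ = 96.75°  ·
  (2,3): δ = 124.01°  ·
  (2,4): δ = 44.22°  ✓
  (2,5): δ = 46.38°  ✓
  (3,4): δ = 100.21°  ·
  (3,5): δ = 9.61°  ✓
  (4,5): δ = 89.40°  ·
antipodal pairs: 6

count = 6; pairs: (0,3), (0,4), (1,4), (2,4), (2,5), (3,5)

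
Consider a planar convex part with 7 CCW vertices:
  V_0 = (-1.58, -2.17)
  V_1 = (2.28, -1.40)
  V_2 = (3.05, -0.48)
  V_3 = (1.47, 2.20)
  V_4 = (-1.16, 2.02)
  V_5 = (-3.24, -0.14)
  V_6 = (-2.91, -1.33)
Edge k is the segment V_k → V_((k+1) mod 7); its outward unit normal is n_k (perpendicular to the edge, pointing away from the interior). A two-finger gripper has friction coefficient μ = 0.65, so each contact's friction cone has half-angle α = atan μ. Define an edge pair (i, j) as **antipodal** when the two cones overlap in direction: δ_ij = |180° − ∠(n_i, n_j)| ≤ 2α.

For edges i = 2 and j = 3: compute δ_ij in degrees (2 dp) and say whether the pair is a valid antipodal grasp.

α = atan 0.65 = 33.02°;  2α = 66.05°
edge 2: e_2 = (-1.58, +2.68);  n_2 = (+0.8614, +0.5079)
edge 3: e_3 = (-2.63, -0.18);  n_3 = (-0.0683, +0.9977)
∠(n_2, n_3) = 63.39°
δ = |180° − 63.39°| = 116.61°
116.61° > 2α = 66.05°  →  invalid

δ = 116.61°, invalid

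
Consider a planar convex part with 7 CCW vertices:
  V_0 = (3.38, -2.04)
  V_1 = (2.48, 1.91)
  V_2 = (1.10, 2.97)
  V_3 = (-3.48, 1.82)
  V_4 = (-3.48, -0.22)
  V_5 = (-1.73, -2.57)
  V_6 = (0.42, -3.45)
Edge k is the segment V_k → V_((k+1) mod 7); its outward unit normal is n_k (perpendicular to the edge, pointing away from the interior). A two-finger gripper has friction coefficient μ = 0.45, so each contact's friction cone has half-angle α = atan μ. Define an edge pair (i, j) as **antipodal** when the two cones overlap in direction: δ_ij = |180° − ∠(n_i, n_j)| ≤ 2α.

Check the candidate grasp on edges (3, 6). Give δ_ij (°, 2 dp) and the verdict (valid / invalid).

α = atan 0.45 = 24.23°;  2α = 48.46°
edge 3: e_3 = (+0.00, -2.04);  n_3 = (-1.0000, -0.0000)
edge 6: e_6 = (+2.96, +1.41);  n_6 = (+0.4301, -0.9028)
∠(n_3, n_6) = 115.47°
δ = |180° − 115.47°| = 64.53°
64.53° > 2α = 48.46°  →  invalid

δ = 64.53°, invalid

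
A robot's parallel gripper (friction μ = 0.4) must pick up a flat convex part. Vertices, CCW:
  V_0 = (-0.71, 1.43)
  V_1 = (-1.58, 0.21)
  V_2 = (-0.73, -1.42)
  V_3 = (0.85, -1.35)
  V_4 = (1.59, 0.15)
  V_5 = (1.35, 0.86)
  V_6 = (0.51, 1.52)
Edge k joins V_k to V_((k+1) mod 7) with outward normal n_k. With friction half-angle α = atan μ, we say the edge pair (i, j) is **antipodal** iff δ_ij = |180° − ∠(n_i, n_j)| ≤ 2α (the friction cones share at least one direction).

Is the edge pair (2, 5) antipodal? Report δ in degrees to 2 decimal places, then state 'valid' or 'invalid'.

δ = 40.69°, valid

α = atan 0.4 = 21.80°;  2α = 43.60°
edge 2: e_2 = (+1.58, +0.07);  n_2 = (+0.0443, -0.9990)
edge 5: e_5 = (-0.84, +0.66);  n_5 = (+0.6178, +0.7863)
∠(n_2, n_5) = 139.31°
δ = |180° − 139.31°| = 40.69°
40.69° ≤ 2α = 43.60°  →  valid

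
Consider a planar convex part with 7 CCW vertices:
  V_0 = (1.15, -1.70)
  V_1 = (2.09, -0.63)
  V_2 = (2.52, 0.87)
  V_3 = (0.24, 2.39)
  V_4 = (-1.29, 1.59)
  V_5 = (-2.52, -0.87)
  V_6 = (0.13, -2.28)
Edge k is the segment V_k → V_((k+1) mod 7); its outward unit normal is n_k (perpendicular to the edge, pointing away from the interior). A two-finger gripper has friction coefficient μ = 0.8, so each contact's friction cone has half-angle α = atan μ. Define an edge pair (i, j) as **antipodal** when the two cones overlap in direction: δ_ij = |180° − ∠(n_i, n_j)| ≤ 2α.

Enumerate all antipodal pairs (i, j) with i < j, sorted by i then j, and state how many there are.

count = 9; pairs: (0,3), (0,4), (1,3), (1,4), (2,5), (2,6), (3,5), (3,6), (4,6)

α = atan 0.8 = 38.66°;  2α = 77.32°
n_0 = (+0.7513, -0.6600)
n_1 = (+0.9613, -0.2756)
n_2 = (+0.5547, +0.8321)
n_3 = (-0.4634, +0.8862)
n_4 = (-0.8944, +0.4472)
n_5 = (-0.4697, -0.8828)
n_6 = (+0.4943, -0.8693)
  (0,1): δ = 154.70°  ·
  (0,2): δ = 82.39°  ·
  (0,3): δ = 21.10°  ✓
  (0,4): δ = 14.73°  ✓
  (0,5): δ = 103.28°  ·
  (0,6): δ = 160.92°  ·
  (1,2): δ = 107.69°  ·
  (1,3): δ = 46.40°  ✓
  (1,4): δ = 10.57°  ✓
  (1,5): δ = 77.98°  ·
  (1,6): δ = 135.62°  ·
  (2,3): δ = 118.71°  ·
  (2,4): δ = 82.87°  ·
  (2,5): δ = 5.67°  ✓
  (2,6): δ = 63.31°  ✓
  (3,4): δ = 144.17°  ·
  (3,5): δ = 55.62°  ✓
  (3,6): δ = 2.02°  ✓
  (4,5): δ = 91.45°  ·
  (4,6): δ = 33.81°  ✓
  (5,6): δ = 122.36°  ·
antipodal pairs: 9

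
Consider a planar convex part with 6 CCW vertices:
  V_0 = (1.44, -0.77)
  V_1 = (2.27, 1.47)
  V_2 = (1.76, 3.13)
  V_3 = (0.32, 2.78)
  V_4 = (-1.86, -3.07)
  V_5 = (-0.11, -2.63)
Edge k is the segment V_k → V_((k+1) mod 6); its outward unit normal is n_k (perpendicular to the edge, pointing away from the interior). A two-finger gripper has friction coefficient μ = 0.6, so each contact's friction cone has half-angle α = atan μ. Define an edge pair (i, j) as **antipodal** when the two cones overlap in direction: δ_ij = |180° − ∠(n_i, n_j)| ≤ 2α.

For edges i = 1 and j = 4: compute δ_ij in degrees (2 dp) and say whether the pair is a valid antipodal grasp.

δ = 87.03°, invalid

α = atan 0.6 = 30.96°;  2α = 61.93°
edge 1: e_1 = (-0.51, +1.66);  n_1 = (+0.9559, +0.2937)
edge 4: e_4 = (+1.75, +0.44);  n_4 = (+0.2438, -0.9698)
∠(n_1, n_4) = 92.97°
δ = |180° − 92.97°| = 87.03°
87.03° > 2α = 61.93°  →  invalid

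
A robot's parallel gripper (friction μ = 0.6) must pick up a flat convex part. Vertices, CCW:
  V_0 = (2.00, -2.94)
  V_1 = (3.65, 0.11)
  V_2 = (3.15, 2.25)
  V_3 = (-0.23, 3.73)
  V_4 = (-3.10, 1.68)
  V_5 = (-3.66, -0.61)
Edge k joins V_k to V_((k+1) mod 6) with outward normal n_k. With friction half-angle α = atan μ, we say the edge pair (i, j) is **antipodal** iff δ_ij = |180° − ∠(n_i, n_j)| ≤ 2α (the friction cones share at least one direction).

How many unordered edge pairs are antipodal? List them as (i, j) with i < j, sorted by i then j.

count = 6; pairs: (0,3), (0,4), (1,4), (1,5), (2,5), (3,5)

α = atan 0.6 = 30.96°;  2α = 61.93°
n_0 = (+0.8795, -0.4758)
n_1 = (+0.9738, +0.2275)
n_2 = (+0.4011, +0.9160)
n_3 = (-0.5812, +0.8137)
n_4 = (-0.9714, +0.2375)
n_5 = (-0.3807, -0.9247)
  (0,1): δ = 138.44°  ·
  (0,2): δ = 85.23°  ·
  (0,3): δ = 26.05°  ✓
  (0,4): δ = 14.67°  ✓
  (0,5): δ = 96.04°  ·
  (1,2): δ = 126.80°  ·
  (1,3): δ = 67.61°  ·
  (1,4): δ = 26.89°  ✓
  (1,5): δ = 54.47°  ✓
  (2,3): δ = 120.82°  ·
  (2,4): δ = 80.09°  ·
  (2,5): δ = 1.27°  ✓
  (3,4): δ = 139.28°  ·
  (3,5): δ = 57.91°  ✓
  (4,5): δ = 98.63°  ·
antipodal pairs: 6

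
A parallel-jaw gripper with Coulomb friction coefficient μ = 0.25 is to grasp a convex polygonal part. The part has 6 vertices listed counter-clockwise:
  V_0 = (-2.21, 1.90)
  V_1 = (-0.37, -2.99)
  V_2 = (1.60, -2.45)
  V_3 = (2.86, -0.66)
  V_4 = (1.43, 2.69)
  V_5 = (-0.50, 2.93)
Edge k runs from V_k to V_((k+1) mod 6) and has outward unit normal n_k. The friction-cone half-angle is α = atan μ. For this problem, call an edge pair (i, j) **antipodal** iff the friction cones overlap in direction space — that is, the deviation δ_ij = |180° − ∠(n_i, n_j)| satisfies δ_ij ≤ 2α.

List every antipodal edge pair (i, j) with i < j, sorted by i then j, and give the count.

α = atan 0.25 = 14.04°;  2α = 28.07°
n_0 = (-0.9359, -0.3522)
n_1 = (+0.2644, -0.9644)
n_2 = (+0.8177, -0.5756)
n_3 = (+0.9197, +0.3926)
n_4 = (+0.1234, +0.9924)
n_5 = (-0.5160, +0.8566)
  (0,1): δ = 95.29°  ·
  (0,2): δ = 55.76°  ·
  (0,3): δ = 2.50°  ✓
  (0,4): δ = 62.29°  ·
  (0,5): δ = 100.44°  ·
  (1,2): δ = 140.47°  ·
  (1,3): δ = 82.21°  ·
  (1,4): δ = 22.42°  ✓
  (1,5): δ = 15.73°  ✓
  (2,3): δ = 121.74°  ·
  (2,4): δ = 61.95°  ·
  (2,5): δ = 23.80°  ✓
  (3,4): δ = 120.20°  ·
  (3,5): δ = 82.05°  ·
  (4,5): δ = 141.85°  ·
antipodal pairs: 4

count = 4; pairs: (0,3), (1,4), (1,5), (2,5)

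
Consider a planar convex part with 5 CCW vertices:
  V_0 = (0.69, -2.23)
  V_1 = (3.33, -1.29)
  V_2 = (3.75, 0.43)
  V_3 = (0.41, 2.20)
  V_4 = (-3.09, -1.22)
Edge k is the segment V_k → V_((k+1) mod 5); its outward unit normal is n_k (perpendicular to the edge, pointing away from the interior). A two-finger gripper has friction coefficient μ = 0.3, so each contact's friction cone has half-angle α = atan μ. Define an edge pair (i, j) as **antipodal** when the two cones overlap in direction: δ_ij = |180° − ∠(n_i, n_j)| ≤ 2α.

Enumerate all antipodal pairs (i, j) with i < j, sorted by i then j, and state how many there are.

α = atan 0.3 = 16.70°;  2α = 33.40°
n_0 = (+0.3354, -0.9421)
n_1 = (+0.9715, -0.2372)
n_2 = (+0.4683, +0.8836)
n_3 = (-0.6989, +0.7152)
n_4 = (-0.2581, -0.9661)
  (0,1): δ = 123.32°  ·
  (0,2): δ = 47.52°  ·
  (0,3): δ = 24.74°  ✓
  (0,4): δ = 145.44°  ·
  (1,2): δ = 104.20°  ·
  (1,3): δ = 31.94°  ✓
  (1,4): δ = 88.76°  ·
  (2,3): δ = 107.74°  ·
  (2,4): δ = 12.96°  ✓
  (3,4): δ = 59.30°  ·
antipodal pairs: 3

count = 3; pairs: (0,3), (1,3), (2,4)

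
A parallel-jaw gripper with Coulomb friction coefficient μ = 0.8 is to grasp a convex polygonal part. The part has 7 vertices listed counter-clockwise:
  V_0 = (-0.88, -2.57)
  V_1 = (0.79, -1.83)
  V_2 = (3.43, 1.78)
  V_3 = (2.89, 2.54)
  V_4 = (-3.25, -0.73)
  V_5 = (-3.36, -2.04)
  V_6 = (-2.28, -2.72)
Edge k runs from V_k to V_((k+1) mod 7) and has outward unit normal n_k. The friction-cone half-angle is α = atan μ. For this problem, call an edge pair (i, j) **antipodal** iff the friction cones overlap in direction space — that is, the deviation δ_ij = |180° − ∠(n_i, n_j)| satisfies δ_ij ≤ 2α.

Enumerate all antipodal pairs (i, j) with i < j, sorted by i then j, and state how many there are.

count = 9; pairs: (0,3), (0,4), (1,3), (1,4), (2,4), (2,5), (2,6), (3,5), (3,6)

α = atan 0.8 = 38.66°;  2α = 77.32°
n_0 = (+0.4051, -0.9143)
n_1 = (+0.8072, -0.5903)
n_2 = (+0.8152, +0.5792)
n_3 = (-0.4701, +0.8826)
n_4 = (-0.9965, +0.0837)
n_5 = (-0.5328, -0.8462)
n_6 = (+0.1065, -0.9943)
  (0,1): δ = 150.08°  ·
  (0,2): δ = 78.50°  ·
  (0,3): δ = 4.14°  ✓
  (0,4): δ = 61.30°  ✓
  (0,5): δ = 123.91°  ·
  (0,6): δ = 162.22°  ·
  (1,2): δ = 108.43°  ·
  (1,3): δ = 25.78°  ✓
  (1,4): δ = 31.38°  ✓
  (1,5): δ = 93.98°  ·
  (1,6): δ = 132.29°  ·
  (2,3): δ = 97.36°  ·
  (2,4): δ = 40.19°  ✓
  (2,5): δ = 22.41°  ✓
  (2,6): δ = 60.72°  ✓
  (3,4): δ = 122.84°  ·
  (3,5): δ = 60.23°  ✓
  (3,6): δ = 21.92°  ✓
  (4,5): δ = 117.40°  ·
  (4,6): δ = 79.08°  ·
  (5,6): δ = 141.69°  ·
antipodal pairs: 9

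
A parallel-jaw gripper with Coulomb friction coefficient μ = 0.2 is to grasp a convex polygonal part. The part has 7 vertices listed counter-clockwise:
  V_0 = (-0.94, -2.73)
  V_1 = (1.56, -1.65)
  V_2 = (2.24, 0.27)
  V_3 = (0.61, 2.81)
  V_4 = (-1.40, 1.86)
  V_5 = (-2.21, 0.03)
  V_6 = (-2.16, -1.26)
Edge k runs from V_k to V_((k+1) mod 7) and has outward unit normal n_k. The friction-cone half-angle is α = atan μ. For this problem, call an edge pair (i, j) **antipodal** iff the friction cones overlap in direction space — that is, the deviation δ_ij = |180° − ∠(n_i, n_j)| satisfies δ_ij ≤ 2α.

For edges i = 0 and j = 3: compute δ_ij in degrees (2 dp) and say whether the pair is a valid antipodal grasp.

δ = 1.93°, valid

α = atan 0.2 = 11.31°;  2α = 22.62°
edge 0: e_0 = (+2.50, +1.08);  n_0 = (+0.3966, -0.9180)
edge 3: e_3 = (-2.01, -0.95);  n_3 = (-0.4273, +0.9041)
∠(n_0, n_3) = 178.07°
δ = |180° − 178.07°| = 1.93°
1.93° ≤ 2α = 22.62°  →  valid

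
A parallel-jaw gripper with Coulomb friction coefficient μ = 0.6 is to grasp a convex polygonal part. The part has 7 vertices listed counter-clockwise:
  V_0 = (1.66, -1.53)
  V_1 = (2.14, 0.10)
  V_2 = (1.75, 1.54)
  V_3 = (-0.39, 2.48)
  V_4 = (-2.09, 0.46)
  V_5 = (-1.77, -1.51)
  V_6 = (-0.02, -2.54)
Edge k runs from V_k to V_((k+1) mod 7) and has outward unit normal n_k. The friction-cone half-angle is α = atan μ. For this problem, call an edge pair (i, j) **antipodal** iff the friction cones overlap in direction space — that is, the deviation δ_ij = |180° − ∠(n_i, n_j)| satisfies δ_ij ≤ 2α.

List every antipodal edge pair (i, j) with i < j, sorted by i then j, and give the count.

count = 9; pairs: (0,3), (0,4), (1,3), (1,4), (1,5), (2,4), (2,5), (2,6), (3,6)

α = atan 0.6 = 30.96°;  2α = 61.93°
n_0 = (+0.9593, -0.2825)
n_1 = (+0.9652, +0.2614)
n_2 = (+0.4022, +0.9156)
n_3 = (-0.7651, +0.6439)
n_4 = (-0.9871, -0.1603)
n_5 = (-0.5072, -0.8618)
n_6 = (+0.5152, -0.8570)
  (0,1): δ = 148.44°  ·
  (0,2): δ = 97.31°  ·
  (0,3): δ = 23.67°  ✓
  (0,4): δ = 25.63°  ✓
  (0,5): δ = 75.93°  ·
  (0,6): δ = 137.42°  ·
  (1,2): δ = 128.87°  ·
  (1,3): δ = 55.24°  ✓
  (1,4): δ = 5.93°  ✓
  (1,5): δ = 44.37°  ✓
  (1,6): δ = 105.86°  ·
  (2,3): δ = 106.37°  ·
  (2,4): δ = 57.06°  ✓
  (2,5): δ = 6.77°  ✓
  (2,6): δ = 54.73°  ✓
  (3,4): δ = 130.69°  ·
  (3,5): δ = 80.40°  ·
  (3,6): δ = 18.90°  ✓
  (4,5): δ = 129.71°  ·
  (4,6): δ = 68.21°  ·
  (5,6): δ = 118.51°  ·
antipodal pairs: 9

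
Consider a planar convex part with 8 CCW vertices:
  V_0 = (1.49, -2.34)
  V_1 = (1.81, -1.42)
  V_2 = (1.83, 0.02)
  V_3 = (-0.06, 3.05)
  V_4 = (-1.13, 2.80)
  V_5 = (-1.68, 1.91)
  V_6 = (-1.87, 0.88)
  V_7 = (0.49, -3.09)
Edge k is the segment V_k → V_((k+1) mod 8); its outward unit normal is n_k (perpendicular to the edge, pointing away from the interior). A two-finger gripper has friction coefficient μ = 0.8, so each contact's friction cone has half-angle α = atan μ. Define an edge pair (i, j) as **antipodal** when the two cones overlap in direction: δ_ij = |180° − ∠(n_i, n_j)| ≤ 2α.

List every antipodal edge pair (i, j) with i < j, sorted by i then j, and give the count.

count = 15; pairs: (0,3), (0,4), (0,5), (0,6), (1,3), (1,4), (1,5), (1,6), (2,4), (2,5), (2,6), (3,6), (3,7), (4,7), (5,7)

α = atan 0.8 = 38.66°;  2α = 77.32°
n_0 = (+0.9445, -0.3285)
n_1 = (+0.9999, -0.0139)
n_2 = (+0.8485, +0.5292)
n_3 = (-0.2275, +0.9738)
n_4 = (-0.8507, +0.5257)
n_5 = (-0.9834, +0.1814)
n_6 = (-0.8596, -0.5110)
n_7 = (+0.6000, -0.8000)
  (0,1): δ = 161.62°  ·
  (0,2): δ = 128.87°  ·
  (0,3): δ = 57.67°  ✓
  (0,4): δ = 12.54°  ✓
  (0,5): δ = 8.73°  ✓
  (0,6): δ = 49.91°  ✓
  (0,7): δ = 146.05°  ·
  (1,2): δ = 147.25°  ·
  (1,3): δ = 76.05°  ✓
  (1,4): δ = 30.92°  ✓
  (1,5): δ = 9.66°  ✓
  (1,6): δ = 31.53°  ✓
  (1,7): δ = 127.67°  ·
  (2,3): δ = 108.80°  ·
  (2,4): δ = 63.67°  ✓
  (2,5): δ = 42.41°  ✓
  (2,6): δ = 1.22°  ✓
  (2,7): δ = 94.92°  ·
  (3,4): δ = 134.87°  ·
  (3,5): δ = 113.60°  ·
  (3,6): δ = 72.42°  ✓
  (3,7): δ = 23.72°  ✓
  (4,5): δ = 158.74°  ·
  (4,6): δ = 117.56°  ·
  (4,7): δ = 21.41°  ✓
  (5,6): δ = 138.82°  ·
  (5,7): δ = 42.68°  ✓
  (6,7): δ = 83.86°  ·
antipodal pairs: 15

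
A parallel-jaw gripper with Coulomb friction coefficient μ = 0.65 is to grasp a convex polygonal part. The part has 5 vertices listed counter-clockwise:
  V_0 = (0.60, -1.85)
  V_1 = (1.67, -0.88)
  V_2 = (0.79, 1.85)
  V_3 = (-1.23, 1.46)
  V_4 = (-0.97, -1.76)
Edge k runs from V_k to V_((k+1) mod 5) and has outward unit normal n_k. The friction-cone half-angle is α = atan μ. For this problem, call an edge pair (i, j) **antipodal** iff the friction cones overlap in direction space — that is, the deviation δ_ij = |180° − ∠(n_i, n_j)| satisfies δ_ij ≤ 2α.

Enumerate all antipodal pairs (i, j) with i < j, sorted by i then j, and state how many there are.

α = atan 0.65 = 33.02°;  2α = 66.05°
n_0 = (+0.6716, -0.7409)
n_1 = (+0.9518, +0.3068)
n_2 = (-0.1896, +0.9819)
n_3 = (-0.9968, -0.0805)
n_4 = (-0.0572, -0.9984)
  (0,1): δ = 114.33°  ·
  (0,2): δ = 31.27°  ✓
  (0,3): δ = 52.42°  ✓
  (0,4): δ = 134.53°  ·
  (1,2): δ = 96.94°  ·
  (1,3): δ = 13.25°  ✓
  (1,4): δ = 68.85°  ·
  (2,3): δ = 96.31°  ·
  (2,4): δ = 14.21°  ✓
  (3,4): δ = 97.90°  ·
antipodal pairs: 4

count = 4; pairs: (0,2), (0,3), (1,3), (2,4)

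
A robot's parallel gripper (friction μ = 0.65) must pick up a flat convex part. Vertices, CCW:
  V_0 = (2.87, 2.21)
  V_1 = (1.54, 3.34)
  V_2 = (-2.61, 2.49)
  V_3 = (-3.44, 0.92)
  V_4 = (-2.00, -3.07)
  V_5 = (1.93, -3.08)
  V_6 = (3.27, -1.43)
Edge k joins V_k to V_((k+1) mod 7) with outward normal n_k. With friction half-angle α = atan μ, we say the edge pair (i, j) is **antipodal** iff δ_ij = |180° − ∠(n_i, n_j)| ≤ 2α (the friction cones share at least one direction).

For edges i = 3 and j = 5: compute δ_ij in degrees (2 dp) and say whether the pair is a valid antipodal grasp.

α = atan 0.65 = 33.02°;  2α = 66.05°
edge 3: e_3 = (+1.44, -3.99);  n_3 = (-0.9406, -0.3395)
edge 5: e_5 = (+1.34, +1.65);  n_5 = (+0.7763, -0.6304)
∠(n_3, n_5) = 121.07°
δ = |180° − 121.07°| = 58.93°
58.93° ≤ 2α = 66.05°  →  valid

δ = 58.93°, valid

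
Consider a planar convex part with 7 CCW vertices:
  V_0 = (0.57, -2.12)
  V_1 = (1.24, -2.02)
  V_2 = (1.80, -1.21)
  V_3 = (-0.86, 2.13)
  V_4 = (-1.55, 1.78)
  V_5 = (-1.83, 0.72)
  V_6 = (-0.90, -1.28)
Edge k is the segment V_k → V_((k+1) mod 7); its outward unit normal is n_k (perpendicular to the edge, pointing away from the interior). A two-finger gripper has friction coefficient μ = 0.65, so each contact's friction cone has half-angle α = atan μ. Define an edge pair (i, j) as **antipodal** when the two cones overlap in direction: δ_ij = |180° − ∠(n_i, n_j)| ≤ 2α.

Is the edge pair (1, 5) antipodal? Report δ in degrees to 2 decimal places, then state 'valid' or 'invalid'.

δ = 59.60°, valid

α = atan 0.65 = 33.02°;  2α = 66.05°
edge 1: e_1 = (+0.56, +0.81);  n_1 = (+0.8226, -0.5687)
edge 5: e_5 = (+0.93, -2.00);  n_5 = (-0.9068, -0.4216)
∠(n_1, n_5) = 120.40°
δ = |180° − 120.40°| = 59.60°
59.60° ≤ 2α = 66.05°  →  valid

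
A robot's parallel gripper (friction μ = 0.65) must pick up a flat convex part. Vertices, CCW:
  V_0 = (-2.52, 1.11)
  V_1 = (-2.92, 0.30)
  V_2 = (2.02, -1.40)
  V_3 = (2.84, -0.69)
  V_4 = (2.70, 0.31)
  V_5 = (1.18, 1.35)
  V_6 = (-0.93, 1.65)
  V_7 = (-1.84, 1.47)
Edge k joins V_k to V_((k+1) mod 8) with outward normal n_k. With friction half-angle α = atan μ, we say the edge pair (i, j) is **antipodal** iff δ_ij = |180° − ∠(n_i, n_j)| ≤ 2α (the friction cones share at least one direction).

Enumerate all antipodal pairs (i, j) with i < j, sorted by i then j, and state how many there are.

α = atan 0.65 = 33.02°;  2α = 66.05°
n_0 = (-0.8966, +0.4428)
n_1 = (-0.3254, -0.9456)
n_2 = (+0.6546, -0.7560)
n_3 = (+0.9903, +0.1386)
n_4 = (+0.5647, +0.8253)
n_5 = (+0.1408, +0.9900)
n_6 = (-0.1940, +0.9810)
n_7 = (-0.4679, +0.8838)
  (0,1): δ = 82.71°  ·
  (0,2): δ = 22.83°  ✓
  (0,3): δ = 34.25°  ✓
  (0,4): δ = 81.90°  ·
  (0,5): δ = 108.19°  ·
  (0,6): δ = 127.47°  ·
  (0,7): δ = 144.18°  ·
  (1,2): δ = 120.12°  ·
  (1,3): δ = 63.04°  ✓
  (1,4): δ = 15.39°  ✓
  (1,5): δ = 10.90°  ✓
  (1,6): δ = 30.18°  ✓
  (1,7): δ = 46.89°  ✓
  (2,3): δ = 122.92°  ·
  (2,4): δ = 75.27°  ·
  (2,5): δ = 48.98°  ✓
  (2,6): δ = 29.70°  ✓
  (2,7): δ = 12.99°  ✓
  (3,4): δ = 132.35°  ·
  (3,5): δ = 106.06°  ·
  (3,6): δ = 86.78°  ·
  (3,7): δ = 70.07°  ·
  (4,5): δ = 153.71°  ·
  (4,6): δ = 134.43°  ·
  (4,7): δ = 117.72°  ·
  (5,6): δ = 160.72°  ·
  (5,7): δ = 144.01°  ·
  (6,7): δ = 163.29°  ·
antipodal pairs: 10

count = 10; pairs: (0,2), (0,3), (1,3), (1,4), (1,5), (1,6), (1,7), (2,5), (2,6), (2,7)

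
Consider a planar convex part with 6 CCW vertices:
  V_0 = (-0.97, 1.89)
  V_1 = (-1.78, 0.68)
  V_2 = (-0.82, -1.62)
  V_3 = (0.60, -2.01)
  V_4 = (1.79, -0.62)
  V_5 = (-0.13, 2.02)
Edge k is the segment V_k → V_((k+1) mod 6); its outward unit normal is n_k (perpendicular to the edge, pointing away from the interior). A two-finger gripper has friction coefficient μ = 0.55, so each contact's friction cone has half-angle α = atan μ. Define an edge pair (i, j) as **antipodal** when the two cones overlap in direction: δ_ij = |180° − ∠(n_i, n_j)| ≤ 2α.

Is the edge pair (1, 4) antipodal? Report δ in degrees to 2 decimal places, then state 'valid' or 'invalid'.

δ = 13.37°, valid

α = atan 0.55 = 28.81°;  2α = 57.62°
edge 1: e_1 = (+0.96, -2.30);  n_1 = (-0.9228, -0.3852)
edge 4: e_4 = (-1.92, +2.64);  n_4 = (+0.8087, +0.5882)
∠(n_1, n_4) = 166.63°
δ = |180° − 166.63°| = 13.37°
13.37° ≤ 2α = 57.62°  →  valid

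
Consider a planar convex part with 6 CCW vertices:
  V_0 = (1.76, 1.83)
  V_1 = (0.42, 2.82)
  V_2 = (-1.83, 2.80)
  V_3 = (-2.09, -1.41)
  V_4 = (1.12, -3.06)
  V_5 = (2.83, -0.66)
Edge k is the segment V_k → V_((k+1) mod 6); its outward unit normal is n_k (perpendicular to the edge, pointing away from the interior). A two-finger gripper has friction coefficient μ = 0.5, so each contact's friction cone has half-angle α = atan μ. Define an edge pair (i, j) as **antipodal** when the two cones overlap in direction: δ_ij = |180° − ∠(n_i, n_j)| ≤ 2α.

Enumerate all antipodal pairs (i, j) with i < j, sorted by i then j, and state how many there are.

α = atan 0.5 = 26.57°;  2α = 53.13°
n_0 = (+0.5942, +0.8043)
n_1 = (-0.0089, +1.0000)
n_2 = (-0.9981, +0.0616)
n_3 = (-0.4572, -0.8894)
n_4 = (+0.8144, -0.5803)
n_5 = (+0.9188, +0.3948)
  (0,1): δ = 143.03°  ·
  (0,2): δ = 57.08°  ·
  (0,3): δ = 9.25°  ✓
  (0,4): δ = 90.99°  ·
  (0,5): δ = 149.71°  ·
  (1,2): δ = 94.04°  ·
  (1,3): δ = 27.71°  ✓
  (1,4): δ = 54.02°  ·
  (1,5): δ = 112.74°  ·
  (2,3): δ = 113.67°  ·
  (2,4): δ = 31.94°  ✓
  (2,5): δ = 26.79°  ✓
  (3,4): δ = 98.27°  ·
  (3,5): δ = 39.54°  ✓
  (4,5): δ = 121.28°  ·
antipodal pairs: 5

count = 5; pairs: (0,3), (1,3), (2,4), (2,5), (3,5)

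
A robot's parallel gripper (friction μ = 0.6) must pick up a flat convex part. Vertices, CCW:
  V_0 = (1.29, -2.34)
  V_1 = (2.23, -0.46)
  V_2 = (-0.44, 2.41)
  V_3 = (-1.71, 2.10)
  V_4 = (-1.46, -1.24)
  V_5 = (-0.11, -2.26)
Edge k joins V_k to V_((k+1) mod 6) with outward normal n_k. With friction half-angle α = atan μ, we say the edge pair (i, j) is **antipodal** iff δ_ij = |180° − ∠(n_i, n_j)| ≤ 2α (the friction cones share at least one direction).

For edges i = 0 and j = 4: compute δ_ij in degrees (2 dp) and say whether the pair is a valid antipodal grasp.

δ = 79.49°, invalid

α = atan 0.6 = 30.96°;  2α = 61.93°
edge 0: e_0 = (+0.94, +1.88);  n_0 = (+0.8944, -0.4472)
edge 4: e_4 = (+1.35, -1.02);  n_4 = (-0.6028, -0.7979)
∠(n_0, n_4) = 100.51°
δ = |180° − 100.51°| = 79.49°
79.49° > 2α = 61.93°  →  invalid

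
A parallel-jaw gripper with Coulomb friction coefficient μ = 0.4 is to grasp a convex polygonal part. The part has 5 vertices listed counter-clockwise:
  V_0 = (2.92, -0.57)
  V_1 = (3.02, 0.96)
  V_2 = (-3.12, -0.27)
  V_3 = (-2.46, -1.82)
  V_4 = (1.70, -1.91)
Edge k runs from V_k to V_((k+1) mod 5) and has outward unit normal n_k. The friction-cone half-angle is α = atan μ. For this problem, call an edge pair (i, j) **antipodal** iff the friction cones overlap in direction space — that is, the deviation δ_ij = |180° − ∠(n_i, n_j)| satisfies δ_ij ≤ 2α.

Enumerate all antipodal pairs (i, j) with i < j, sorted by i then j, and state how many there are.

α = atan 0.4 = 21.80°;  2α = 43.60°
n_0 = (+0.9979, -0.0652)
n_1 = (-0.1964, +0.9805)
n_2 = (-0.9201, -0.3918)
n_3 = (-0.0216, -0.9998)
n_4 = (+0.7394, -0.6732)
  (0,1): δ = 74.93°  ·
  (0,2): δ = 26.80°  ✓
  (0,3): δ = 92.50°  ·
  (0,4): δ = 141.42°  ·
  (1,2): δ = 78.26°  ·
  (1,3): δ = 12.57°  ✓
  (1,4): δ = 36.36°  ✓
  (2,3): δ = 114.30°  ·
  (2,4): δ = 65.38°  ·
  (3,4): δ = 131.08°  ·
antipodal pairs: 3

count = 3; pairs: (0,2), (1,3), (1,4)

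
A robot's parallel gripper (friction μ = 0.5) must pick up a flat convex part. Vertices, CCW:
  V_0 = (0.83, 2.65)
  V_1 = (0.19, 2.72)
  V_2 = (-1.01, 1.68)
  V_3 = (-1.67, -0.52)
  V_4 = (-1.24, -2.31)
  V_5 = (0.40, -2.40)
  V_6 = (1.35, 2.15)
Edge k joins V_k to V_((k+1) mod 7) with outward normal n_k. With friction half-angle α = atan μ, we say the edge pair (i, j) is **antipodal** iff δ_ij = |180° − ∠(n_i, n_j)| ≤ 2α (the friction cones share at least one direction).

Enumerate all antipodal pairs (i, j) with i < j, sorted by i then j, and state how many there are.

count = 7; pairs: (0,4), (1,4), (1,5), (2,5), (3,5), (3,6), (4,6)

α = atan 0.5 = 26.57°;  2α = 53.13°
n_0 = (+0.1087, +0.9941)
n_1 = (-0.6549, +0.7557)
n_2 = (-0.9578, +0.2873)
n_3 = (-0.9723, -0.2336)
n_4 = (-0.0548, -0.9985)
n_5 = (+0.9789, -0.2044)
n_6 = (+0.6931, +0.7208)
  (0,1): δ = 132.84°  ·
  (0,2): δ = 100.46°  ·
  (0,3): δ = 70.25°  ·
  (0,4): δ = 3.10°  ✓
  (0,5): δ = 84.45°  ·
  (0,6): δ = 142.37°  ·
  (1,2): δ = 147.61°  ·
  (1,3): δ = 117.41°  ·
  (1,4): δ = 44.06°  ✓
  (1,5): δ = 37.29°  ✓
  (1,6): δ = 95.21°  ·
  (2,3): δ = 149.79°  ·
  (2,4): δ = 76.44°  ·
  (2,5): δ = 4.91°  ✓
  (2,6): δ = 62.82°  ·
  (3,4): δ = 106.65°  ·
  (3,5): δ = 25.30°  ✓
  (3,6): δ = 32.62°  ✓
  (4,5): δ = 98.65°  ·
  (4,6): δ = 40.74°  ✓
  (5,6): δ = 122.08°  ·
antipodal pairs: 7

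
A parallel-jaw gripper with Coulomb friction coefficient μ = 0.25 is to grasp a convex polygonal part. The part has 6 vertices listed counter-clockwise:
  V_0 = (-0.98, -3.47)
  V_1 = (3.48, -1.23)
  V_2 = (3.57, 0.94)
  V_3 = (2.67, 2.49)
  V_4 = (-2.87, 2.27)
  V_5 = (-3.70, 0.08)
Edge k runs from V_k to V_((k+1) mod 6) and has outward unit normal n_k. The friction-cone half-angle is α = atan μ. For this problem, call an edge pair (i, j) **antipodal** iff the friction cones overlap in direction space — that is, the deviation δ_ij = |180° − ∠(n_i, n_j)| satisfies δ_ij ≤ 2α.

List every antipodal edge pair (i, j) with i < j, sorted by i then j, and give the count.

α = atan 0.25 = 14.04°;  2α = 28.07°
n_0 = (+0.4488, -0.8936)
n_1 = (+0.9991, -0.0414)
n_2 = (+0.8648, +0.5021)
n_3 = (-0.0397, +0.9992)
n_4 = (-0.9351, +0.3544)
n_5 = (-0.7938, -0.6082)
  (0,1): δ = 119.04°  ·
  (0,2): δ = 86.53°  ·
  (0,3): δ = 24.39°  ✓
  (0,4): δ = 42.58°  ·
  (0,5): δ = 100.79°  ·
  (1,2): δ = 147.48°  ·
  (1,3): δ = 85.35°  ·
  (1,4): δ = 18.38°  ✓
  (1,5): δ = 39.83°  ·
  (2,3): δ = 117.87°  ·
  (2,4): δ = 50.90°  ·
  (2,5): δ = 7.32°  ✓
  (3,4): δ = 113.03°  ·
  (3,5): δ = 54.81°  ·
  (4,5): δ = 121.78°  ·
antipodal pairs: 3

count = 3; pairs: (0,3), (1,4), (2,5)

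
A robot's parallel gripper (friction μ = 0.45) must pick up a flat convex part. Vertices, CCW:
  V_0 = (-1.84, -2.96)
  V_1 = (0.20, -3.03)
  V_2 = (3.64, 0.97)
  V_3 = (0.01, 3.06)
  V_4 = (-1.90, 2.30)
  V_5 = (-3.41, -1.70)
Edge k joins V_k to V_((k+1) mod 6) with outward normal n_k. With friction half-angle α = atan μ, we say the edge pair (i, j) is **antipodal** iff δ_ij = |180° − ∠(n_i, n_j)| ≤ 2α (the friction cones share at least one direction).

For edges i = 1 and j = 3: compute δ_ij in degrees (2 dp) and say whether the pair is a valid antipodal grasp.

δ = 27.61°, valid

α = atan 0.45 = 24.23°;  2α = 48.46°
edge 1: e_1 = (+3.44, +4.00);  n_1 = (+0.7582, -0.6520)
edge 3: e_3 = (-1.91, -0.76);  n_3 = (-0.3697, +0.9291)
∠(n_1, n_3) = 152.39°
δ = |180° − 152.39°| = 27.61°
27.61° ≤ 2α = 48.46°  →  valid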